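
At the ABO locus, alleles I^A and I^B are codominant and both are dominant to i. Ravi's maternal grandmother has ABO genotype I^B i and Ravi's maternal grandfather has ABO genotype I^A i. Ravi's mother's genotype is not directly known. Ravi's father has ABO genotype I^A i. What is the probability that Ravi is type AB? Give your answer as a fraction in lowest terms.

Ravi's mother's ABO genotype from I^B i × I^A i: 1/4 I^A I^B, 1/4 I^A i, 1/4 I^B i, 1/4 i i.
Crossing each possibility with the father I^A i and summing P(type AB): 1/4·1/4 + 1/4·0 + 1/4·1/4 + 1/4·0 = 1/8.

1/8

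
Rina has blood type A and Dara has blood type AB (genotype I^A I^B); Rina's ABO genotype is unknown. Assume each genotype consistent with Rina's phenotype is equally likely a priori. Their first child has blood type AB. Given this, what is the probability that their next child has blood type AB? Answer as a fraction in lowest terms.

Possible genotypes: Rina ∈ {I^A I^A, I^A i}; Dara ∈ {I^A I^B}.
Weight each parental genotype pair by prior × P(type-AB child):
  I^A I^A × I^A I^B: posterior weight 2/3; P(next child type AB) = 1/2.
  I^A i × I^A I^B: posterior weight 1/3; P(next child type AB) = 1/4.
Weighted sum = 5/12.

5/12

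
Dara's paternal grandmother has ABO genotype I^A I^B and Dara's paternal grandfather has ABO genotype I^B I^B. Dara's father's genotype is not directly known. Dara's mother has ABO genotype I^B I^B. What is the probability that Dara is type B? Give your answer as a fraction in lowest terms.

3/4

Dara's father's ABO genotype from I^A I^B × I^B I^B: 1/2 I^A I^B, 1/2 I^B I^B.
Crossing each possibility with the mother I^B I^B and summing P(type B): 1/2·1/2 + 1/2·1 = 3/4.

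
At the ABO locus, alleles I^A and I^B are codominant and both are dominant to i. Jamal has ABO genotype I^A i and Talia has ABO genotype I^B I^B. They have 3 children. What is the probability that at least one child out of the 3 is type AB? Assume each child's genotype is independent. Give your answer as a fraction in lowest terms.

ABO cross I^A i × I^B I^B → 1/2 B, 1/2 AB.
So P(type AB) = 1/2 per child.
P(none) = (1/2)^3 = 1/8; P(at least one) = 1 − 1/8 = 7/8.

7/8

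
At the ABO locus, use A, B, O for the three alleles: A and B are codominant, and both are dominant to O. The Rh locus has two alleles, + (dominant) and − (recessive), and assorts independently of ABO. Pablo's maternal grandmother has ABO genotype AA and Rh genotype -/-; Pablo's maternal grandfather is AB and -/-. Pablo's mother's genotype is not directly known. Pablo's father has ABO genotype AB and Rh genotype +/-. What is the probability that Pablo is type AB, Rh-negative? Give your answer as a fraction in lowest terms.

1/4

Pablo's mother's ABO genotype from AA × AB: 1/2 AA, 1/2 AB.
Crossing each possibility with the father AB and summing P(type AB): 1/2·1/2 + 1/2·1/2 = 1/2.
Similarly for Rh via the mother's Rh distribution: P(Rh-) = 1/2.
Independent loci: 1/2 × 1/2 = 1/4.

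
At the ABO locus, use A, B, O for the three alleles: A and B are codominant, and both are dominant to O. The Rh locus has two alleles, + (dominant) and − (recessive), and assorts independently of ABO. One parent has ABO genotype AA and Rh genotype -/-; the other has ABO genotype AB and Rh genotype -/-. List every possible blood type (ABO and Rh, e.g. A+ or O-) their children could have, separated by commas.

A-, AB-

Gametes from AA × AB give offspring ABO genotypes AA, AB, i.e. phenotypes A, AB.
Rh cross -/- × -/- → phenotypes Rh-.
Combining independently: A-, AB-.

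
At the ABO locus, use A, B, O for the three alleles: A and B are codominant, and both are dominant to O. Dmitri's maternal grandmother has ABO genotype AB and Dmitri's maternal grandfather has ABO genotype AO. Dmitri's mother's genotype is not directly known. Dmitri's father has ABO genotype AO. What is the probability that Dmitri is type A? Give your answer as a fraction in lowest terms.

Dmitri's mother's ABO genotype from AB × AO: 1/4 AA, 1/4 AB, 1/4 AO, 1/4 BO.
Crossing each possibility with the father AO and summing P(type A): 1/4·1 + 1/4·1/2 + 1/4·3/4 + 1/4·1/4 = 5/8.

5/8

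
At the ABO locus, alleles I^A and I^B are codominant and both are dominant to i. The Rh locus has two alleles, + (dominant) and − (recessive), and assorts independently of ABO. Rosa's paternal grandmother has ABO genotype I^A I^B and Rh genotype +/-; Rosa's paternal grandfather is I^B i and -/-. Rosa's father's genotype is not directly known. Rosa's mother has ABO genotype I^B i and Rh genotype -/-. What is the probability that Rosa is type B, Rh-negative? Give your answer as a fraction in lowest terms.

15/32

Rosa's father's ABO genotype from I^A I^B × I^B i: 1/4 I^A I^B, 1/4 I^A i, 1/4 I^B I^B, 1/4 I^B i.
Crossing each possibility with the mother I^B i and summing P(type B): 1/4·1/2 + 1/4·1/4 + 1/4·1 + 1/4·3/4 = 5/8.
Similarly for Rh via the father's Rh distribution: P(Rh-) = 3/4.
Independent loci: 5/8 × 3/4 = 15/32.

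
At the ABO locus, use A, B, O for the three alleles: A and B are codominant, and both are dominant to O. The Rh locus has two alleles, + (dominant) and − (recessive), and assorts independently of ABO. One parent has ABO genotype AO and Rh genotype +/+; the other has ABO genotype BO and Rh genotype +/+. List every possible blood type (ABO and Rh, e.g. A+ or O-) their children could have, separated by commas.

Gametes from AO × BO give offspring ABO genotypes AB, AO, BO, OO, i.e. phenotypes O, A, B, AB.
Rh cross +/+ × +/+ → phenotypes Rh+.
Combining independently: O+, A+, B+, AB+.

O+, A+, B+, AB+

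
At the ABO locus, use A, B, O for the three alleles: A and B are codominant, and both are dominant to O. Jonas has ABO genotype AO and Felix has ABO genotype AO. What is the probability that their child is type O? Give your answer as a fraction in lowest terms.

1/4

ABO cross AO × AO → offspring phenotypes: 1/4 O, 3/4 A.
So P(type O) = 1/4.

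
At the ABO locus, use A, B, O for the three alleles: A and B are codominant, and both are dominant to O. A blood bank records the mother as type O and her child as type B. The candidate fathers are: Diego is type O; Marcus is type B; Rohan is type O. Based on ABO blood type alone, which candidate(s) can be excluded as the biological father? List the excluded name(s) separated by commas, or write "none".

A candidate is excluded only if no genotype consistent with his phenotype could produce a type B child with a type O mother.
Diego (type O): no genotype consistent with that phenotype can produce a type-B child with a type-O mother.
Rohan (type O): no genotype consistent with that phenotype can produce a type-B child with a type-O mother.

Diego, Rohan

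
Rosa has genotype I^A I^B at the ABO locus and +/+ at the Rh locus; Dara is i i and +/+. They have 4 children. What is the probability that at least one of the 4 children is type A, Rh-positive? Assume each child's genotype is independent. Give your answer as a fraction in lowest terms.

ABO cross I^A I^B × i i → 1/2 A, 1/2 B.
Rh cross +/+ × +/+ → 1 Rh+; so P(type A, Rh-positive) = 1/2 × 1 = 1/2 per child.
P(none) = (1/2)^4 = 1/16; P(at least one) = 1 − 1/16 = 15/16.

15/16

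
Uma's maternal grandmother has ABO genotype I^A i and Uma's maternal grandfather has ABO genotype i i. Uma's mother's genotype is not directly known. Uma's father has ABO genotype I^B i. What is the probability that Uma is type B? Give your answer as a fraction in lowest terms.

3/8

Uma's mother's ABO genotype from I^A i × i i: 1/2 I^A i, 1/2 i i.
Crossing each possibility with the father I^B i and summing P(type B): 1/2·1/4 + 1/2·1/2 = 3/8.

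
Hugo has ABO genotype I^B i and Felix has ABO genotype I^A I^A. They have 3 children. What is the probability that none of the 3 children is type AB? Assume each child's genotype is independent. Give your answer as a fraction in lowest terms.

ABO cross I^B i × I^A I^A → 1/2 A, 1/2 AB.
So P(type AB) = 1/2 per child.
P(not type AB) = 1/2 for one child; (1/2)^3 = 1/8.

1/8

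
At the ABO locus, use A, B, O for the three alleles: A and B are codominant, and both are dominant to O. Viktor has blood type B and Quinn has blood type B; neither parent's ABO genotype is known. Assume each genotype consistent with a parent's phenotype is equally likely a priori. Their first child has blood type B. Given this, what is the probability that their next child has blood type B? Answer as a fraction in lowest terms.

Possible genotypes: Viktor ∈ {BB, BO}; Quinn ∈ {BB, BO}.
Weight each parental genotype pair by prior × P(type-B child):
  BB × BB: posterior weight 4/15; P(next child type B) = 1.
  BB × BO: posterior weight 4/15; P(next child type B) = 1.
  BO × BB: posterior weight 4/15; P(next child type B) = 1.
  BO × BO: posterior weight 1/5; P(next child type B) = 3/4.
Weighted sum = 19/20.

19/20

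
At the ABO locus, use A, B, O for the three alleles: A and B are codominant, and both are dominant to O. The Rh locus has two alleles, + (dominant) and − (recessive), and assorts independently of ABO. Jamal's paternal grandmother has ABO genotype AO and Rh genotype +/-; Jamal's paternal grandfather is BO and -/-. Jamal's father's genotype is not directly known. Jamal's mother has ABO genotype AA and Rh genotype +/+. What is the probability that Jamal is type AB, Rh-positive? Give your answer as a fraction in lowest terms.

Jamal's father's ABO genotype from AO × BO: 1/4 AB, 1/4 AO, 1/4 BO, 1/4 OO.
Crossing each possibility with the mother AA and summing P(type AB): 1/4·1/2 + 1/4·0 + 1/4·1/2 + 1/4·0 = 1/4.
Similarly for Rh via the father's Rh distribution: P(Rh+) = 1.
Independent loci: 1/4 × 1 = 1/4.

1/4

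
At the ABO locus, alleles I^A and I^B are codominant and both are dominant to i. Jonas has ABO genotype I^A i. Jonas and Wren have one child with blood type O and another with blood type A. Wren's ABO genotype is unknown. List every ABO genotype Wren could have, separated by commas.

I^A i, I^B i, i i

For each candidate genotype of Wren, check whether crossing it with I^A i can produce every observed child phenotype.
  I^A I^A → possible child types {A} ✗
  I^A I^B → possible child types {A, B, AB} ✗
  I^A i → possible child types {O, A} ✓
  I^B I^B → possible child types {B, AB} ✗
  I^B i → possible child types {O, A, B, AB} ✓
  i i → possible child types {O, A} ✓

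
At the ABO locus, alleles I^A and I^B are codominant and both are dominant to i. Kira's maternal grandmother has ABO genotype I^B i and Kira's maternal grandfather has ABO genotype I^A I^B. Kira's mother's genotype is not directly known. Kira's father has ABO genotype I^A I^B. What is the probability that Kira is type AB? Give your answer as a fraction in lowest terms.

3/8

Kira's mother's ABO genotype from I^B i × I^A I^B: 1/4 I^A I^B, 1/4 I^A i, 1/4 I^B I^B, 1/4 I^B i.
Crossing each possibility with the father I^A I^B and summing P(type AB): 1/4·1/2 + 1/4·1/4 + 1/4·1/2 + 1/4·1/4 = 3/8.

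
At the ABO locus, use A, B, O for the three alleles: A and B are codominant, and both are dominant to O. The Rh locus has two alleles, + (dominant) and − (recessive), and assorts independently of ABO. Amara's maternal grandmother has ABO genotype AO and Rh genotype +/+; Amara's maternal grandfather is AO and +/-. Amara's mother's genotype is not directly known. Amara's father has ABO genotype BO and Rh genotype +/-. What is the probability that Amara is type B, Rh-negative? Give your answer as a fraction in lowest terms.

Amara's mother's ABO genotype from AO × AO: 1/4 AA, 1/2 AO, 1/4 OO.
Crossing each possibility with the father BO and summing P(type B): 1/4·0 + 1/2·1/4 + 1/4·1/2 = 1/4.
Similarly for Rh via the mother's Rh distribution: P(Rh-) = 1/8.
Independent loci: 1/4 × 1/8 = 1/32.

1/32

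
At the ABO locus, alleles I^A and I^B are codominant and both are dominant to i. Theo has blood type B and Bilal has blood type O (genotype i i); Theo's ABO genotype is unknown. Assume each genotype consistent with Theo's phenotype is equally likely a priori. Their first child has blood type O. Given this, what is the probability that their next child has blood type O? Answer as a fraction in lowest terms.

Possible genotypes: Theo ∈ {I^B I^B, I^B i}; Bilal ∈ {i i}.
Weight each parental genotype pair by prior × P(type-O child):
  I^B i × i i: posterior weight 1; P(next child type O) = 1/2.
Weighted sum = 1/2.

1/2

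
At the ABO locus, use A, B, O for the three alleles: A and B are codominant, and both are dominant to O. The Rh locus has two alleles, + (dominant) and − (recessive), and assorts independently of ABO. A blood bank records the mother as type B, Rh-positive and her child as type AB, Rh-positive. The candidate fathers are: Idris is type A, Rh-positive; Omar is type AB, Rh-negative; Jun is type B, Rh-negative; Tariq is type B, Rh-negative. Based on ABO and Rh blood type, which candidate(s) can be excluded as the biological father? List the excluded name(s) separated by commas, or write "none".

A candidate is excluded only if no genotype consistent with his phenotype could produce a type AB, Rh-positive child with a type B, Rh-positive mother.
Jun (type B, Rh-): no genotype consistent with that phenotype can produce a type-AB Rh+ child with a type-B mother.
Tariq (type B, Rh-): no genotype consistent with that phenotype can produce a type-AB Rh+ child with a type-B mother.

Jun, Tariq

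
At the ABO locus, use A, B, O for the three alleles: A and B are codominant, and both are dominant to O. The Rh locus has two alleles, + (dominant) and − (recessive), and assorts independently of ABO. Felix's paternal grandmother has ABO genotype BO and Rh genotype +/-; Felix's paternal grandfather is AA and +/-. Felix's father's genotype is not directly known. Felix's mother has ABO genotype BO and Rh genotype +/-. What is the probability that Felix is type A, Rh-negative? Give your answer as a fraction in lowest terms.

1/16

Felix's father's ABO genotype from BO × AA: 1/2 AB, 1/2 AO.
Crossing each possibility with the mother BO and summing P(type A): 1/2·1/4 + 1/2·1/4 = 1/4.
Similarly for Rh via the father's Rh distribution: P(Rh-) = 1/4.
Independent loci: 1/4 × 1/4 = 1/16.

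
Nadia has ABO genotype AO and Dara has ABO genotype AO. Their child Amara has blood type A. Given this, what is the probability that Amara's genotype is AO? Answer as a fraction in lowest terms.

2/3

Cross AO × AO → 1/4 AA, 1/2 AO, 1/4 OO.
Type-A genotypes among offspring: AA (1/4), AO (1/2); total 3/4.
P(AO | type A) = (1/2) / (3/4) = 2/3.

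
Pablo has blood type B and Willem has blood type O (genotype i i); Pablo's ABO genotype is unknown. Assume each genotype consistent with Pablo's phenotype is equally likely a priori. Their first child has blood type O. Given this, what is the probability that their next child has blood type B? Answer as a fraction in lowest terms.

1/2

Possible genotypes: Pablo ∈ {I^B I^B, I^B i}; Willem ∈ {i i}.
Weight each parental genotype pair by prior × P(type-O child):
  I^B i × i i: posterior weight 1; P(next child type B) = 1/2.
Weighted sum = 1/2.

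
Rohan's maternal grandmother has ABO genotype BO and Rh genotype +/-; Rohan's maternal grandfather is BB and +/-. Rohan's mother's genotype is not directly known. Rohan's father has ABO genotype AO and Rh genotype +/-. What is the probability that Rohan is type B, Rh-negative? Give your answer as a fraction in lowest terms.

3/32

Rohan's mother's ABO genotype from BO × BB: 1/2 BB, 1/2 BO.
Crossing each possibility with the father AO and summing P(type B): 1/2·1/2 + 1/2·1/4 = 3/8.
Similarly for Rh via the mother's Rh distribution: P(Rh-) = 1/4.
Independent loci: 3/8 × 1/4 = 3/32.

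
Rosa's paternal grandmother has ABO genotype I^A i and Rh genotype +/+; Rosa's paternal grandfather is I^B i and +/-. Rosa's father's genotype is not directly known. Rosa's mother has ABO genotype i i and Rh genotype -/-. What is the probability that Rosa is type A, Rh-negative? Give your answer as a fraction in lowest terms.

Rosa's father's ABO genotype from I^A i × I^B i: 1/4 I^A I^B, 1/4 I^A i, 1/4 I^B i, 1/4 i i.
Crossing each possibility with the mother i i and summing P(type A): 1/4·1/2 + 1/4·1/2 + 1/4·0 + 1/4·0 = 1/4.
Similarly for Rh via the father's Rh distribution: P(Rh-) = 1/4.
Independent loci: 1/4 × 1/4 = 1/16.

1/16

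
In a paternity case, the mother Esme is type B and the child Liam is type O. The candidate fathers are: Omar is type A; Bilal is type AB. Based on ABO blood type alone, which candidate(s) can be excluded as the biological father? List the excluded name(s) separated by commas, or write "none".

A candidate is excluded only if no genotype consistent with his phenotype could produce a type O child with a type B mother.
Bilal (type AB): no genotype consistent with that phenotype can produce a type-O child with a type-B mother.

Bilal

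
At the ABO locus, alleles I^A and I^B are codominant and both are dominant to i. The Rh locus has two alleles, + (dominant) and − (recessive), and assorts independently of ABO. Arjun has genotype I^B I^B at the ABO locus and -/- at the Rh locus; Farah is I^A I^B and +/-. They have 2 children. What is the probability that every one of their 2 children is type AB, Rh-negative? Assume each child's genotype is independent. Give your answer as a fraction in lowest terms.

ABO cross I^B I^B × I^A I^B → 1/2 B, 1/2 AB.
Rh cross -/- × +/- → 1/2 Rh+, 1/2 Rh-; so P(type AB, Rh-negative) = 1/2 × 1/2 = 1/4 per child.
All 2 independent: (1/4)^2 = 1/16.

1/16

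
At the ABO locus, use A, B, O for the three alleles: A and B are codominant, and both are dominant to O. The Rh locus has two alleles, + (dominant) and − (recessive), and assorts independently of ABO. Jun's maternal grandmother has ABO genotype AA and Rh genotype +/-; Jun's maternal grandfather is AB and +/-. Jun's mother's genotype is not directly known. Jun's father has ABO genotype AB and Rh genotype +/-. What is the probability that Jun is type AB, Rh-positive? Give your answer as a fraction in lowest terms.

Jun's mother's ABO genotype from AA × AB: 1/2 AA, 1/2 AB.
Crossing each possibility with the father AB and summing P(type AB): 1/2·1/2 + 1/2·1/2 = 1/2.
Similarly for Rh via the mother's Rh distribution: P(Rh+) = 3/4.
Independent loci: 1/2 × 3/4 = 3/8.

3/8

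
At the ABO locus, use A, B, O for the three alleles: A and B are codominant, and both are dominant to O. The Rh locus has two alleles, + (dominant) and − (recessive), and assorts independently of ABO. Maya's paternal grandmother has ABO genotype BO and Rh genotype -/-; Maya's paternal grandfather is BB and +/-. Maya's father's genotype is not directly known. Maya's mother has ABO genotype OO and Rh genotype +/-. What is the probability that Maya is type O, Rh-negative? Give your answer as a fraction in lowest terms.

Maya's father's ABO genotype from BO × BB: 1/2 BB, 1/2 BO.
Crossing each possibility with the mother OO and summing P(type O): 1/2·0 + 1/2·1/2 = 1/4.
Similarly for Rh via the father's Rh distribution: P(Rh-) = 3/8.
Independent loci: 1/4 × 3/8 = 3/32.

3/32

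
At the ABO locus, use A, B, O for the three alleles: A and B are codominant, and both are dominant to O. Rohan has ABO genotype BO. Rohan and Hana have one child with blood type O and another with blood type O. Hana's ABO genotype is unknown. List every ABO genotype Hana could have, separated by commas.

For each candidate genotype of Hana, check whether crossing it with BO can produce every observed child phenotype.
  AA → possible child types {A, AB} ✗
  AB → possible child types {A, B, AB} ✗
  AO → possible child types {O, A, B, AB} ✓
  BB → possible child types {B} ✗
  BO → possible child types {O, B} ✓
  OO → possible child types {O, B} ✓

AO, BO, OO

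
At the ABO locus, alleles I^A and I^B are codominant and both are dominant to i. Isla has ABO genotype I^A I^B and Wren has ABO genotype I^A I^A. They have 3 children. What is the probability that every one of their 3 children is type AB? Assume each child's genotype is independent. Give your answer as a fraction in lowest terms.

ABO cross I^A I^B × I^A I^A → 1/2 A, 1/2 AB.
So P(type AB) = 1/2 per child.
All 3 independent: (1/2)^3 = 1/8.

1/8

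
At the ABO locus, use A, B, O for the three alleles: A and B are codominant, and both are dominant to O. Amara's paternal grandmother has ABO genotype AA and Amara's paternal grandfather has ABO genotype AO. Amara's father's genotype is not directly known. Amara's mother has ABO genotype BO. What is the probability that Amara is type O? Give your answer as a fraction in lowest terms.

1/8

Amara's father's ABO genotype from AA × AO: 1/2 AA, 1/2 AO.
Crossing each possibility with the mother BO and summing P(type O): 1/2·0 + 1/2·1/4 = 1/8.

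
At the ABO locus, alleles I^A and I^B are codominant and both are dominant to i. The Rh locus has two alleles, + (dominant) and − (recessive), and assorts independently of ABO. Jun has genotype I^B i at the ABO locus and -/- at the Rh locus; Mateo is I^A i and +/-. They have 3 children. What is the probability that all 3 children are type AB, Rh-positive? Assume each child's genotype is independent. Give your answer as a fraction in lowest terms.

ABO cross I^B i × I^A i → 1/4 O, 1/4 A, 1/4 B, 1/4 AB.
Rh cross -/- × +/- → 1/2 Rh+, 1/2 Rh-; so P(type AB, Rh-positive) = 1/4 × 1/2 = 1/8 per child.
All 3 independent: (1/8)^3 = 1/512.

1/512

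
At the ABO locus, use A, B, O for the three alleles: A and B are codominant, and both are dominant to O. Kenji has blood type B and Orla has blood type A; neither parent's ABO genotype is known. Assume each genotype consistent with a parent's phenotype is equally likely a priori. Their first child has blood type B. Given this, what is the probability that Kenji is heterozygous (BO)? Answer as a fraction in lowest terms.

Possible genotypes: Kenji ∈ {BB, BO}; Orla ∈ {AA, AO}.
Weight each parental genotype pair by prior × P(type-B child):
  BB × AO: posterior weight 2/3.
  BO × AO: posterior weight 1/3.
Sum the posterior weight over pairs where Kenji is BO: 1/3.

1/3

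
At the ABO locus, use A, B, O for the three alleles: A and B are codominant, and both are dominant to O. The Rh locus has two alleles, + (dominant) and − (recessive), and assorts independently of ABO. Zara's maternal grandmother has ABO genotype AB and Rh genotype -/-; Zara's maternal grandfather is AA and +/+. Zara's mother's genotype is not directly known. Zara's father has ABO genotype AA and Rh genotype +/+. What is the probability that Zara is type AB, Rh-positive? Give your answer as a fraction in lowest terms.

Zara's mother's ABO genotype from AB × AA: 1/2 AA, 1/2 AB.
Crossing each possibility with the father AA and summing P(type AB): 1/2·0 + 1/2·1/2 = 1/4.
Similarly for Rh via the mother's Rh distribution: P(Rh+) = 1.
Independent loci: 1/4 × 1 = 1/4.

1/4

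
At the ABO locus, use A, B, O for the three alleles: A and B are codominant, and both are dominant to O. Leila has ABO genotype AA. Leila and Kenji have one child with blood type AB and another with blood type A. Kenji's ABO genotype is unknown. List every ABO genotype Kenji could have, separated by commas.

For each candidate genotype of Kenji, check whether crossing it with AA can produce every observed child phenotype.
  AA → possible child types {A} ✗
  AB → possible child types {A, AB} ✓
  AO → possible child types {A} ✗
  BB → possible child types {AB} ✗
  BO → possible child types {A, AB} ✓
  OO → possible child types {A} ✗

AB, BO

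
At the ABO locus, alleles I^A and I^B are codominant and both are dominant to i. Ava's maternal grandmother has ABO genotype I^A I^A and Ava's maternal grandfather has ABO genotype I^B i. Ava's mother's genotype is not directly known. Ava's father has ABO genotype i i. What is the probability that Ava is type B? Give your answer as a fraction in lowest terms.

Ava's mother's ABO genotype from I^A I^A × I^B i: 1/2 I^A I^B, 1/2 I^A i.
Crossing each possibility with the father i i and summing P(type B): 1/2·1/2 + 1/2·0 = 1/4.

1/4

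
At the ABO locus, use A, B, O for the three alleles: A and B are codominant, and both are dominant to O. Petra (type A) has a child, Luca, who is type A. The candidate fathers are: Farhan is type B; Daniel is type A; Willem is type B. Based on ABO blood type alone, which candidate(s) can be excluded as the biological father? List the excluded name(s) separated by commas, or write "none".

A candidate is excluded only if no genotype consistent with his phenotype could produce a type A child with a type A mother.
Every candidate has at least one consistent genotype combination, so none can be excluded.

none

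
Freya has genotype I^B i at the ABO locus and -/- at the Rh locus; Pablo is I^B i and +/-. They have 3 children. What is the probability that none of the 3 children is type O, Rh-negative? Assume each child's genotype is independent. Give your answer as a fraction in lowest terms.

ABO cross I^B i × I^B i → 1/4 O, 3/4 B.
Rh cross -/- × +/- → 1/2 Rh+, 1/2 Rh-; so P(type O, Rh-negative) = 1/4 × 1/2 = 1/8 per child.
P(not type O, Rh-negative) = 7/8 for one child; (7/8)^3 = 343/512.

343/512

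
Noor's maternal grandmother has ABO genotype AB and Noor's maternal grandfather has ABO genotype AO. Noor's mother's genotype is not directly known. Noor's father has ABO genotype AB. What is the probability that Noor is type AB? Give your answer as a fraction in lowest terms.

Noor's mother's ABO genotype from AB × AO: 1/4 AA, 1/4 AB, 1/4 AO, 1/4 BO.
Crossing each possibility with the father AB and summing P(type AB): 1/4·1/2 + 1/4·1/2 + 1/4·1/4 + 1/4·1/4 = 3/8.

3/8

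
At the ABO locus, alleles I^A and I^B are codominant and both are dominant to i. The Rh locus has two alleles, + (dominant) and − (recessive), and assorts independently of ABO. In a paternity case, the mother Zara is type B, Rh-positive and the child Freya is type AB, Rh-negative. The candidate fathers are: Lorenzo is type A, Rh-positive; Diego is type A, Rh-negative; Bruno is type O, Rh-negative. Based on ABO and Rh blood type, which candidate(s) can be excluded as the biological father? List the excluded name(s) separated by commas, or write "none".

Bruno

A candidate is excluded only if no genotype consistent with his phenotype could produce a type AB, Rh-negative child with a type B, Rh-positive mother.
Bruno (type O, Rh-): no genotype consistent with that phenotype can produce a type-AB Rh- child with a type-B mother.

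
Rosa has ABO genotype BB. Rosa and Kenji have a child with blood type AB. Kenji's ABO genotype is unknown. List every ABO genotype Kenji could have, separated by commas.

For each candidate genotype of Kenji, check whether crossing it with BB can produce every observed child phenotype.
  AA → possible child types {AB} ✓
  AB → possible child types {B, AB} ✓
  AO → possible child types {B, AB} ✓
  BB → possible child types {B} ✗
  BO → possible child types {B} ✗
  OO → possible child types {B} ✗

AA, AB, AO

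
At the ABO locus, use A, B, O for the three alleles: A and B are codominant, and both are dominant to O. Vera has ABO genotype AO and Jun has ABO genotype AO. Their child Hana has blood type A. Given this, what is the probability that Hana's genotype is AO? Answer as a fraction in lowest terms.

Cross AO × AO → 1/4 AA, 1/2 AO, 1/4 OO.
Type-A genotypes among offspring: AA (1/4), AO (1/2); total 3/4.
P(AO | type A) = (1/2) / (3/4) = 2/3.

2/3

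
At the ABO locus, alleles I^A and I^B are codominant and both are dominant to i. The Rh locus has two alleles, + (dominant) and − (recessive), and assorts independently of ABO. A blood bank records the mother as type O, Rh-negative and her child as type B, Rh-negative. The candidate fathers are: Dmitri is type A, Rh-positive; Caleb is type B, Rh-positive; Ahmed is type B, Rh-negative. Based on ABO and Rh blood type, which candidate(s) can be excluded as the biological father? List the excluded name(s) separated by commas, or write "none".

A candidate is excluded only if no genotype consistent with his phenotype could produce a type B, Rh-negative child with a type O, Rh-negative mother.
Dmitri (type A, Rh+): no genotype consistent with that phenotype can produce a type-B Rh- child with a type-O mother.

Dmitri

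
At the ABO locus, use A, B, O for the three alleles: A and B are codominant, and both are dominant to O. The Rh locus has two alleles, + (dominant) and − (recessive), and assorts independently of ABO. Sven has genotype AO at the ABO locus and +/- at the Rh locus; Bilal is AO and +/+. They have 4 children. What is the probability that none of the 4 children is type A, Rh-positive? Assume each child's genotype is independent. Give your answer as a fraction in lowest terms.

1/256

ABO cross AO × AO → 1/4 O, 3/4 A.
Rh cross +/- × +/+ → 1 Rh+; so P(type A, Rh-positive) = 3/4 × 1 = 3/4 per child.
P(not type A, Rh-positive) = 1/4 for one child; (1/4)^4 = 1/256.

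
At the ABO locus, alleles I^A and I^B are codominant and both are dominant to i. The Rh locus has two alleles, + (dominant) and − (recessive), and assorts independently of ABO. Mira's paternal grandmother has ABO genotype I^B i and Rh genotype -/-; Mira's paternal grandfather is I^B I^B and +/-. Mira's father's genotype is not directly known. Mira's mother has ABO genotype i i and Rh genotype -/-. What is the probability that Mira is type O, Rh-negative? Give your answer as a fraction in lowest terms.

3/16

Mira's father's ABO genotype from I^B i × I^B I^B: 1/2 I^B I^B, 1/2 I^B i.
Crossing each possibility with the mother i i and summing P(type O): 1/2·0 + 1/2·1/2 = 1/4.
Similarly for Rh via the father's Rh distribution: P(Rh-) = 3/4.
Independent loci: 1/4 × 3/4 = 3/16.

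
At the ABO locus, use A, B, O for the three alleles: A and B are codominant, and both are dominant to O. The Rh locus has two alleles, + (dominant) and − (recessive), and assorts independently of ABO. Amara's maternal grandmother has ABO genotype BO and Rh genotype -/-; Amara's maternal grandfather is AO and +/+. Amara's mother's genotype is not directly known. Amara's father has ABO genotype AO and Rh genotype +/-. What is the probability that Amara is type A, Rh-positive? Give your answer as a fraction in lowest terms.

Amara's mother's ABO genotype from BO × AO: 1/4 AB, 1/4 AO, 1/4 BO, 1/4 OO.
Crossing each possibility with the father AO and summing P(type A): 1/4·1/2 + 1/4·3/4 + 1/4·1/4 + 1/4·1/2 = 1/2.
Similarly for Rh via the mother's Rh distribution: P(Rh+) = 3/4.
Independent loci: 1/2 × 3/4 = 3/8.

3/8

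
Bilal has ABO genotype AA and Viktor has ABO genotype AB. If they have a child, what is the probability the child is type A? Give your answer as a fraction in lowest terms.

1/2

ABO cross AA × AB → offspring phenotypes: 1/2 A, 1/2 AB.
So P(type A) = 1/2.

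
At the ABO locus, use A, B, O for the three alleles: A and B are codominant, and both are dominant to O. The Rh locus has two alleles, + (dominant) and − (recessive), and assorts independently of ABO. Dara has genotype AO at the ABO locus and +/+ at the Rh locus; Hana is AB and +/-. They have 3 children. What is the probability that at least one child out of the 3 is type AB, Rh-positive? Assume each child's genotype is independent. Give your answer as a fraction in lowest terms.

ABO cross AO × AB → 1/2 A, 1/4 B, 1/4 AB.
Rh cross +/+ × +/- → 1 Rh+; so P(type AB, Rh-positive) = 1/4 × 1 = 1/4 per child.
P(none) = (3/4)^3 = 27/64; P(at least one) = 1 − 27/64 = 37/64.

37/64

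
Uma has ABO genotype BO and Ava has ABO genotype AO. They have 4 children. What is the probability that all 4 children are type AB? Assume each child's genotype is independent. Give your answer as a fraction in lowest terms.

ABO cross BO × AO → 1/4 O, 1/4 A, 1/4 B, 1/4 AB.
So P(type AB) = 1/4 per child.
All 4 independent: (1/4)^4 = 1/256.

1/256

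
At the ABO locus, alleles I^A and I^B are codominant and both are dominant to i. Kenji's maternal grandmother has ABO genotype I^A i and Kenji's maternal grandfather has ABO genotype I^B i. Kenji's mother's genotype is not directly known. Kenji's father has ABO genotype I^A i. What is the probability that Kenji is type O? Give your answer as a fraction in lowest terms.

1/4

Kenji's mother's ABO genotype from I^A i × I^B i: 1/4 I^A I^B, 1/4 I^A i, 1/4 I^B i, 1/4 i i.
Crossing each possibility with the father I^A i and summing P(type O): 1/4·0 + 1/4·1/4 + 1/4·1/4 + 1/4·1/2 = 1/4.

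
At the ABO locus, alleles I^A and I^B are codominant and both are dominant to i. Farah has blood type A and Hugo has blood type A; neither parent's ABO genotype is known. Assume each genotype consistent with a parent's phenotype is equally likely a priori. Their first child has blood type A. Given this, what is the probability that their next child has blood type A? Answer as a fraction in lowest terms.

Possible genotypes: Farah ∈ {I^A I^A, I^A i}; Hugo ∈ {I^A I^A, I^A i}.
Weight each parental genotype pair by prior × P(type-A child):
  I^A I^A × I^A I^A: posterior weight 4/15; P(next child type A) = 1.
  I^A I^A × I^A i: posterior weight 4/15; P(next child type A) = 1.
  I^A i × I^A I^A: posterior weight 4/15; P(next child type A) = 1.
  I^A i × I^A i: posterior weight 1/5; P(next child type A) = 3/4.
Weighted sum = 19/20.

19/20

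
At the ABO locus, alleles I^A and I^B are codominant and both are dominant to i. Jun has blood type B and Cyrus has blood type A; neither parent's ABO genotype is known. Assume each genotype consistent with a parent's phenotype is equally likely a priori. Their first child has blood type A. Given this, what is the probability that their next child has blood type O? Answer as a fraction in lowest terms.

Possible genotypes: Jun ∈ {I^B I^B, I^B i}; Cyrus ∈ {I^A I^A, I^A i}.
Weight each parental genotype pair by prior × P(type-A child):
  I^B i × I^A I^A: posterior weight 2/3; P(next child type O) = 0.
  I^B i × I^A i: posterior weight 1/3; P(next child type O) = 1/4.
Weighted sum = 1/12.

1/12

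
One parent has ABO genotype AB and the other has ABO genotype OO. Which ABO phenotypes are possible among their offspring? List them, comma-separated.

Gametes from AB × OO give offspring ABO genotypes AO, BO, i.e. phenotypes A, B.

A, B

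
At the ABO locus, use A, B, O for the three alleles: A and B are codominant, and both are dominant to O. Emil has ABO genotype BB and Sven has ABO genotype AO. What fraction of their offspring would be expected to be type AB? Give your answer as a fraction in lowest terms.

1/2

ABO cross BB × AO → offspring phenotypes: 1/2 B, 1/2 AB.
So P(type AB) = 1/2.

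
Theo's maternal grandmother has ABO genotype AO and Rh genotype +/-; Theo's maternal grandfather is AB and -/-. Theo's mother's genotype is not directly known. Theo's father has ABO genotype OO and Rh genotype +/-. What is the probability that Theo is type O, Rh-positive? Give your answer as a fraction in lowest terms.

5/32

Theo's mother's ABO genotype from AO × AB: 1/4 AA, 1/4 AB, 1/4 AO, 1/4 BO.
Crossing each possibility with the father OO and summing P(type O): 1/4·0 + 1/4·0 + 1/4·1/2 + 1/4·1/2 = 1/4.
Similarly for Rh via the mother's Rh distribution: P(Rh+) = 5/8.
Independent loci: 1/4 × 5/8 = 5/32.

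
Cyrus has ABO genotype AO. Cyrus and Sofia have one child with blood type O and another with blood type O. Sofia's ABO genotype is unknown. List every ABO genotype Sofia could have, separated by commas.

AO, BO, OO

For each candidate genotype of Sofia, check whether crossing it with AO can produce every observed child phenotype.
  AA → possible child types {A} ✗
  AB → possible child types {A, B, AB} ✗
  AO → possible child types {O, A} ✓
  BB → possible child types {B, AB} ✗
  BO → possible child types {O, A, B, AB} ✓
  OO → possible child types {O, A} ✓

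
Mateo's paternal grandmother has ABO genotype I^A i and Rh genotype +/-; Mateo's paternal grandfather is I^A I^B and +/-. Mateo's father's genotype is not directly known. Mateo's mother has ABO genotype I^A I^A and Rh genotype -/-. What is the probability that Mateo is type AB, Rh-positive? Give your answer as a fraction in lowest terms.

Mateo's father's ABO genotype from I^A i × I^A I^B: 1/4 I^A I^A, 1/4 I^A I^B, 1/4 I^A i, 1/4 I^B i.
Crossing each possibility with the mother I^A I^A and summing P(type AB): 1/4·0 + 1/4·1/2 + 1/4·0 + 1/4·1/2 = 1/4.
Similarly for Rh via the father's Rh distribution: P(Rh+) = 1/2.
Independent loci: 1/4 × 1/2 = 1/8.

1/8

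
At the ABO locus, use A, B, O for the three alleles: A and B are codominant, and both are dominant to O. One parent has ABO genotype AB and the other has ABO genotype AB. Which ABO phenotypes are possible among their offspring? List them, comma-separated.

A, B, AB

Gametes from AB × AB give offspring ABO genotypes AA, AB, BB, i.e. phenotypes A, B, AB.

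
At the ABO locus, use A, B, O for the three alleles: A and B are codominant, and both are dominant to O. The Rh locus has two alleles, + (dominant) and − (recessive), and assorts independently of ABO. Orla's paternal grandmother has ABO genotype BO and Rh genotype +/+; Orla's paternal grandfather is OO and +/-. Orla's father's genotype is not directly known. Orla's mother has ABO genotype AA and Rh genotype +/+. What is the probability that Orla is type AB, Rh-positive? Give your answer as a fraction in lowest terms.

Orla's father's ABO genotype from BO × OO: 1/2 BO, 1/2 OO.
Crossing each possibility with the mother AA and summing P(type AB): 1/2·1/2 + 1/2·0 = 1/4.
Similarly for Rh via the father's Rh distribution: P(Rh+) = 1.
Independent loci: 1/4 × 1 = 1/4.

1/4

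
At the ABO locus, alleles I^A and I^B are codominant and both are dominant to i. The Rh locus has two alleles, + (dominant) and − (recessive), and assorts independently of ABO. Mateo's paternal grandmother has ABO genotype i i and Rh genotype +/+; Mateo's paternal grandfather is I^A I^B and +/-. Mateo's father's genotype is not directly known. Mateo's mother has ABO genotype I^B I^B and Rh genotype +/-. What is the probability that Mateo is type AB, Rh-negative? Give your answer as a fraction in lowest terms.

Mateo's father's ABO genotype from i i × I^A I^B: 1/2 I^A i, 1/2 I^B i.
Crossing each possibility with the mother I^B I^B and summing P(type AB): 1/2·1/2 + 1/2·0 = 1/4.
Similarly for Rh via the father's Rh distribution: P(Rh-) = 1/8.
Independent loci: 1/4 × 1/8 = 1/32.

1/32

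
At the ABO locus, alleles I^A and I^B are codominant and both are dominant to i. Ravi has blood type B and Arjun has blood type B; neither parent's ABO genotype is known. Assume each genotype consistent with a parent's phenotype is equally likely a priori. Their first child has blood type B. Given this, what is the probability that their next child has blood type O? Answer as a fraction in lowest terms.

Possible genotypes: Ravi ∈ {I^B I^B, I^B i}; Arjun ∈ {I^B I^B, I^B i}.
Weight each parental genotype pair by prior × P(type-B child):
  I^B I^B × I^B I^B: posterior weight 4/15; P(next child type O) = 0.
  I^B I^B × I^B i: posterior weight 4/15; P(next child type O) = 0.
  I^B i × I^B I^B: posterior weight 4/15; P(next child type O) = 0.
  I^B i × I^B i: posterior weight 1/5; P(next child type O) = 1/4.
Weighted sum = 1/20.

1/20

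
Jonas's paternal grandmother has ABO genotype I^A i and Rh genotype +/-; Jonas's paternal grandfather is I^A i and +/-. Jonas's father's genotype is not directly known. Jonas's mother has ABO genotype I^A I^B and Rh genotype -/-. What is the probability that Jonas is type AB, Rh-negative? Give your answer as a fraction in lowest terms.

1/8

Jonas's father's ABO genotype from I^A i × I^A i: 1/4 I^A I^A, 1/2 I^A i, 1/4 i i.
Crossing each possibility with the mother I^A I^B and summing P(type AB): 1/4·1/2 + 1/2·1/4 + 1/4·0 = 1/4.
Similarly for Rh via the father's Rh distribution: P(Rh-) = 1/2.
Independent loci: 1/4 × 1/2 = 1/8.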